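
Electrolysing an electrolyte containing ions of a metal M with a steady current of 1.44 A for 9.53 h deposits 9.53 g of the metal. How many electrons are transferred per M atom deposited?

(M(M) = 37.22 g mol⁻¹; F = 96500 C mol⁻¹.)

2

Q = I·t = 1.440 A × 34308 s = 49400 C, so n(e⁻) = 49400/96500 = 0.5120 mol.
n(M) deposited = 9.53 / 37.22 = 0.2560 mol.
Electrons per atom = n(e⁻)/n(M) = 0.5120 / 0.2560 = 2.00 ≈ 2, so the ion is M²⁺.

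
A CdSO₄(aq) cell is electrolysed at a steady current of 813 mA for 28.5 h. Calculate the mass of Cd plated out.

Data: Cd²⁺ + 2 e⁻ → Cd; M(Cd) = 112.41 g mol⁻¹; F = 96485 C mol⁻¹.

Q = I·t = 0.8130 A × 102600 s = 83410 C.
n(e⁻) = Q/F = 83410 / 96485 = 0.8645 mol.
Cd²⁺ + 2 e⁻ → Cd, so n(Cd) = n(e⁻)/2 = 0.4323 mol.
m = n·M = 0.4323 × 112.41 = 48.6 g.

48.6 g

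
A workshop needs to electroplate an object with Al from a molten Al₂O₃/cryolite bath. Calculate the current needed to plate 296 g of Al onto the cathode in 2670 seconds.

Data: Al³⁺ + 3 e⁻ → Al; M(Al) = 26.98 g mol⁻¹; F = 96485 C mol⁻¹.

1190 A

n(Al) = 296 / 26.98 = 10.97 mol.
n(e⁻) = 3 × 10.97 = 32.91 mol.
Q = n(e⁻)·F = 32.91 × 96485 = 3176000 C.
I = Q/t = 3176000 / 2670.0 s = 1190 A.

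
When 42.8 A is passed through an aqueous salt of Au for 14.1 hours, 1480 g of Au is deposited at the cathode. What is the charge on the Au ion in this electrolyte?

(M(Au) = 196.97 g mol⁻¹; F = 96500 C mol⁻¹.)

+3

Q = I·t = 42.80 A × 50760 s = 2173000 C, so n(e⁻) = 2173000/96500 = 22.51 mol.
n(Au) deposited = 1480 / 196.97 = 7.514 mol.
Electrons per atom = n(e⁻)/n(Au) = 22.51 / 7.514 = 3.00 ≈ 3, so the ion is Au³⁺.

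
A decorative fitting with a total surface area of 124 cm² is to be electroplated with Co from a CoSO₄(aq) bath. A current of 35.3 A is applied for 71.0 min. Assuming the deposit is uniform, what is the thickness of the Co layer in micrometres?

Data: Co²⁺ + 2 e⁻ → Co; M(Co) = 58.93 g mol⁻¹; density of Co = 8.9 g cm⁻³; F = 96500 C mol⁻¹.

Q = I·t = 35.30 × 4260.0 = 150400 C; n(e⁻) = 1.558 mol.
n(Co) = n(e⁻)/2 = 0.7792 mol, so m = 0.7792 × 58.93 = 45.92 g.
Volume = m/ρ = 45.92 / 8.9 = 5.159 cm³.
Thickness = V/A = 5.159 / 124 = 0.0416 cm = 416 μm.

416 μm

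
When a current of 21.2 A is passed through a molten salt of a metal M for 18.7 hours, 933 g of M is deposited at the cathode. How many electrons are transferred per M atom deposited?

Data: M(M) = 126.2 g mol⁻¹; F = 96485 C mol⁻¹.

2

Q = I·t = 21.20 A × 67320 s = 1427000 C, so n(e⁻) = 1427000/96485 = 14.79 mol.
n(M) deposited = 933 / 126.2 = 7.393 mol.
Electrons per atom = n(e⁻)/n(M) = 14.79 / 7.393 = 2.00 ≈ 2, so the ion is M²⁺.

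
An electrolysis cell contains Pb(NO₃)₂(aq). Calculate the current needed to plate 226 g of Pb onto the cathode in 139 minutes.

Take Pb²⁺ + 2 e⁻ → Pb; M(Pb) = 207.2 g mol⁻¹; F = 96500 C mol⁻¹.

25.2 A

n(Pb) = 226 / 207.2 = 1.091 mol.
n(e⁻) = 2 × 1.091 = 2.181 mol.
Q = n(e⁻)·F = 2.181 × 96500 = 210500 C.
I = Q/t = 210500 / 8340.0 s = 25.2 A.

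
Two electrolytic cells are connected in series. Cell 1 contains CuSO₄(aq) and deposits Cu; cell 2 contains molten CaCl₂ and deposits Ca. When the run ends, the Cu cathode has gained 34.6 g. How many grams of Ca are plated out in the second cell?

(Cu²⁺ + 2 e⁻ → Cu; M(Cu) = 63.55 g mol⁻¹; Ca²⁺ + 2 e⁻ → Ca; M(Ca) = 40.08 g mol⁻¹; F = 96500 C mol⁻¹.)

n(Cu) = 34.6 / 63.55 = 0.5445 mol.
Since Cu²⁺ + 2 e⁻ → Cu, n(e⁻) passed = 2 × 0.5445 = 1.089 mol.
Cells in series carry the same charge, so the same 1.089 mol of electrons passes through cell 2.
Ca²⁺ + 2 e⁻ → Ca, so n(Ca) = 1.089 / 2 = 0.5445 mol.
m(Ca) = 0.5445 × 40.08 = 21.8 g.

21.8 g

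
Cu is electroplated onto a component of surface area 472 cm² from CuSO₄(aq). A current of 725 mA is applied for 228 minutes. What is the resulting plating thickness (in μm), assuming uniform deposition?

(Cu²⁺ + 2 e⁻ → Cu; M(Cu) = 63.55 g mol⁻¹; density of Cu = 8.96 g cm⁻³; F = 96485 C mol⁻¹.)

Q = I·t = 0.7250 × 13680 = 9918 C; n(e⁻) = 0.1028 mol.
n(Cu) = n(e⁻)/2 = 0.05140 mol, so m = 0.05140 × 63.55 = 3.266 g.
Volume = m/ρ = 3.266 / 8.96 = 0.3645 cm³.
Thickness = V/A = 0.3645 / 472 = 7.72 × 10⁻⁴ cm = 7.72 μm.

7.72 μm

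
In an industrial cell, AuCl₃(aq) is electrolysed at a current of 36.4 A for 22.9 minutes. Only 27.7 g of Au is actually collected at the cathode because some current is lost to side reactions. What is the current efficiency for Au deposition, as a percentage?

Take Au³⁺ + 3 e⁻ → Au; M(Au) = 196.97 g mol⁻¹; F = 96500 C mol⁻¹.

Q = I·t = 36.40 × 1374.0 = 50010 C; n(e⁻) = 50010/96500 = 0.5183 mol.
Theoretical n(Au) = n(e⁻)/3 = 0.1728 mol, i.e. m_theo = 0.1728 × 196.97 = 34.03 g.
Efficiency = m_actual / m_theo = 27.7 / 34.03 = 81.4 %.

81.4 %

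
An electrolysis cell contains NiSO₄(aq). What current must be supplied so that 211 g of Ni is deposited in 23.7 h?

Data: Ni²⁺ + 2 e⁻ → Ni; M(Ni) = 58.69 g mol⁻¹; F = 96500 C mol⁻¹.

8.13 A

n(Ni) = 211 / 58.69 = 3.595 mol.
n(e⁻) = 2 × 3.595 = 7.190 mol.
Q = n(e⁻)·F = 7.190 × 96500 = 693900 C.
I = Q/t = 693900 / 85320 s = 8.13 A.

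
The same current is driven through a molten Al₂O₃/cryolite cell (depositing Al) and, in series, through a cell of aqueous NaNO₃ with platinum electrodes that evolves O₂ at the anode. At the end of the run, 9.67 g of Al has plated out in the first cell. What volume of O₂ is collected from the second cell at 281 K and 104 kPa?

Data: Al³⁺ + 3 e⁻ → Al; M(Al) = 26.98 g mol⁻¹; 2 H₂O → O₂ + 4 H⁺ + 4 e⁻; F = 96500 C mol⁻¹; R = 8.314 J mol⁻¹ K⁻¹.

6.04 L

n(Al) = 9.67 / 26.98 = 0.3584 mol, so n(e⁻) = 3 × 0.3584 = 1.075 mol.
The cells are in series, so the same 1.075 mol of electrons passes through the second cell.
2 H₂O → O₂ + 4 H⁺ + 4 e⁻ — 4 mol e⁻ per mol O₂, so n(O₂) = 1.075/4 = 0.2688 mol.
V = nRT/P = (0.2688 × 8.314 × 281) / (104 × 10³) = 0.00604 m³ = 6.04 L.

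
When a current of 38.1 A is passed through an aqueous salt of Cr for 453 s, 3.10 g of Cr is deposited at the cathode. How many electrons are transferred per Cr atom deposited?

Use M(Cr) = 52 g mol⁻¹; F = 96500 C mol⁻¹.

Q = I·t = 38.10 A × 453.00 s = 17260 C, so n(e⁻) = 17260/96500 = 0.1789 mol.
n(Cr) deposited = 3.10 / 52 = 0.05962 mol.
Electrons per atom = n(e⁻)/n(Cr) = 0.1789 / 0.05962 = 3.00 ≈ 3, so the ion is Cr³⁺.

3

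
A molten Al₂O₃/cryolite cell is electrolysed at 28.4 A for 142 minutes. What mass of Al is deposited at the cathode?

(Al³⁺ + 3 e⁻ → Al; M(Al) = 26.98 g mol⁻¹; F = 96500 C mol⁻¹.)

Q = I·t = 28.40 A × 8520.0 s = 242000 C.
n(e⁻) = Q/F = 242000 / 96500 = 2.507 mol.
Al³⁺ + 3 e⁻ → Al, so n(Al) = n(e⁻)/3 = 0.8358 mol.
m = n·M = 0.8358 × 26.98 = 22.6 g.

22.6 g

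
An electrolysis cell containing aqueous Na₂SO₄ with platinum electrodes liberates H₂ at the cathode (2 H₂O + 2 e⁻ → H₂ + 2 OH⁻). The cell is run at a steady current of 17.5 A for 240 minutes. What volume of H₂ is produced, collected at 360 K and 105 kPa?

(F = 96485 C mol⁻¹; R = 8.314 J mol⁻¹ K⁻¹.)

37.2 L

Q = I·t = 17.50 A × 14400 s = 252000 C.
n(e⁻) = Q/F = 252000 / 96485 = 2.612 mol.
2 electrons are transferred per H₂ molecule, so n(H₂) = 2.612 / 2 = 1.306 mol.
V = nRT/P = (1.306 × 8.314 × 360) / (105 × 10³ Pa) = 0.0372 m³ = 37.2 L.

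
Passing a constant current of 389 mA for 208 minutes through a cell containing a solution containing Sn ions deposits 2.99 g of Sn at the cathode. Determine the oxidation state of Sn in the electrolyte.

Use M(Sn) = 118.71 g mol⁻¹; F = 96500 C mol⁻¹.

+2

Q = I·t = 0.3890 A × 12480 s = 4855 C, so n(e⁻) = 4855/96500 = 0.05031 mol.
n(Sn) deposited = 2.99 / 118.71 = 0.02519 mol.
Electrons per atom = n(e⁻)/n(Sn) = 0.05031 / 0.02519 = 2.00 ≈ 2, so the ion is Sn²⁺.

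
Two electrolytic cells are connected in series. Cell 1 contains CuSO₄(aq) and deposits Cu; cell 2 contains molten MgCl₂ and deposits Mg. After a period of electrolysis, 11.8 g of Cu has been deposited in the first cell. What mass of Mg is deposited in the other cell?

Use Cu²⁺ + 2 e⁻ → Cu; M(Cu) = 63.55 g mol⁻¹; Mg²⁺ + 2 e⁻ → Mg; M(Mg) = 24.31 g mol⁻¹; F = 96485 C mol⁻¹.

4.51 g

n(Cu) = 11.8 / 63.55 = 0.1857 mol.
Since Cu²⁺ + 2 e⁻ → Cu, n(e⁻) passed = 2 × 0.1857 = 0.3714 mol.
Cells in series carry the same charge, so the same 0.3714 mol of electrons passes through cell 2.
Mg²⁺ + 2 e⁻ → Mg, so n(Mg) = 0.3714 / 2 = 0.1857 mol.
m(Mg) = 0.1857 × 24.31 = 4.51 g.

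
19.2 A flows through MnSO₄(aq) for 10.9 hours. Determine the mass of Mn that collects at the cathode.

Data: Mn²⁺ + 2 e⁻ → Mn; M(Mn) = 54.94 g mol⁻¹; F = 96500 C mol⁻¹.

214 g

Q = I·t = 19.20 A × 39240 s = 753400 C.
n(e⁻) = Q/F = 753400 / 96500 = 7.807 mol.
Mn²⁺ + 2 e⁻ → Mn, so n(Mn) = n(e⁻)/2 = 3.904 mol.
m = n·M = 3.904 × 54.94 = 214 g.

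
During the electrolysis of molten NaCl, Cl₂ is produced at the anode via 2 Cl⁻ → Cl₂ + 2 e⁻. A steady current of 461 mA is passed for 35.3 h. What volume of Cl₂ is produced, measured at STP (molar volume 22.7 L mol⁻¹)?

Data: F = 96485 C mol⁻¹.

Q = I·t = 0.4610 A × 127080 s = 58580 C.
n(e⁻) = Q/F = 58580 / 96485 = 0.6072 mol.
2 electrons are transferred per Cl₂ molecule, so n(Cl₂) = 0.6072 / 2 = 0.3036 mol.
V = n × V_m = 0.3036 × 22.7 = 6.89 L.

6.89 L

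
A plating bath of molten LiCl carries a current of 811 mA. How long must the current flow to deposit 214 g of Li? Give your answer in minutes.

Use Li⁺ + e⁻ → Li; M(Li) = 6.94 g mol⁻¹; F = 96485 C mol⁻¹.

61100 min

n(Li) = m/M = 214 / 6.94 = 30.84 mol.
Each Li atom requires 1 electron, so n(e⁻) = 1 × 30.84 = 30.84 mol.
Q = n(e⁻)·F = 30.84 × 96485 = 2975000 C.
t = Q/I = 2975000 / 0.8110 A = 3669000 s = 61100 min.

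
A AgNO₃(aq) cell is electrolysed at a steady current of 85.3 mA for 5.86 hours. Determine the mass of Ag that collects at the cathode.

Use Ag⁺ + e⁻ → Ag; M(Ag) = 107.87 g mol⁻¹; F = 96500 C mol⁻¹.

2.01 g

Q = I·t = 0.08530 A × 21096 s = 1799 C.
n(e⁻) = Q/F = 1799 / 96500 = 0.01865 mol.
Ag⁺ + e⁻ → Ag, so n(Ag) = n(e⁻)/1 = 0.01865 mol.
m = n·M = 0.01865 × 107.87 = 2.01 g.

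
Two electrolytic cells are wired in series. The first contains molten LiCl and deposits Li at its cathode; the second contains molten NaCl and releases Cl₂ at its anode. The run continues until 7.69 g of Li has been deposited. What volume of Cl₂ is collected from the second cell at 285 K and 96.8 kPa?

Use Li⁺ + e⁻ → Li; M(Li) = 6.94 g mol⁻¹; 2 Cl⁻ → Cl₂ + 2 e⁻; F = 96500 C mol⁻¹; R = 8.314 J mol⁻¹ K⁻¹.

13.6 L

n(Li) = 7.69 / 6.94 = 1.108 mol, so n(e⁻) = 1 × 1.108 = 1.108 mol.
The cells are in series, so the same 1.108 mol of electrons passes through the second cell.
2 Cl⁻ → Cl₂ + 2 e⁻ — 2 mol e⁻ per mol Cl₂, so n(Cl₂) = 1.108/2 = 0.5540 mol.
V = nRT/P = (0.5540 × 8.314 × 285) / (96.8 × 10³) = 0.0136 m³ = 13.6 L.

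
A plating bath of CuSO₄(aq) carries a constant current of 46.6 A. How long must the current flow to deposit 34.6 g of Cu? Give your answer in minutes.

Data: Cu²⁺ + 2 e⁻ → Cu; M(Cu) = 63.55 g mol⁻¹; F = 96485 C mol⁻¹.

37.6 min

n(Cu) = m/M = 34.6 / 63.55 = 0.5445 mol.
Each Cu atom requires 2 electrons, so n(e⁻) = 2 × 0.5445 = 1.089 mol.
Q = n(e⁻)·F = 1.089 × 96485 = 105100 C.
t = Q/I = 105100 / 46.60 A = 2255 s = 37.6 min.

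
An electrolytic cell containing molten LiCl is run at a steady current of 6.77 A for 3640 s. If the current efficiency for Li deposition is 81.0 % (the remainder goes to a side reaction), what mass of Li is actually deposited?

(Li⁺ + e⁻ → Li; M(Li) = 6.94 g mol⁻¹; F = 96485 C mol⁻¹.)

Q = I·t = 6.770 × 3640.0 = 24640 C.
n(e⁻) = 24640/96485 = 0.2554 mol; theoretically n(Li) = 0.2554/1 = 0.2554 mol, m_theo = 1.773 g.
At 81.0 % efficiency, m_actual = 0.810 × 1.773 = 1.44 g.

1.44 g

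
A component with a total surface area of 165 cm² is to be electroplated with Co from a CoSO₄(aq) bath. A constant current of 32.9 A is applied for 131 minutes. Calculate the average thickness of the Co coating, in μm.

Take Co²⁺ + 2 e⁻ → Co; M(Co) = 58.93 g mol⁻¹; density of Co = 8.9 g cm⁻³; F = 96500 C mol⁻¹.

Q = I·t = 32.90 × 7860.0 = 258600 C; n(e⁻) = 2.680 mol.
n(Co) = n(e⁻)/2 = 1.340 mol, so m = 1.340 × 58.93 = 78.96 g.
Volume = m/ρ = 78.96 / 8.9 = 8.872 cm³.
Thickness = V/A = 8.872 / 165 = 0.0538 cm = 538 μm.

538 μm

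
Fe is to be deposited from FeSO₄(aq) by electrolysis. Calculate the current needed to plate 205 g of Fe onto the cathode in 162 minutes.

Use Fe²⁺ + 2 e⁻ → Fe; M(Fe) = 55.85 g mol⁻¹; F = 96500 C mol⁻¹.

72.9 A

n(Fe) = 205 / 55.85 = 3.671 mol.
n(e⁻) = 2 × 3.671 = 7.341 mol.
Q = n(e⁻)·F = 7.341 × 96500 = 708400 C.
I = Q/t = 708400 / 9720.0 s = 72.9 A.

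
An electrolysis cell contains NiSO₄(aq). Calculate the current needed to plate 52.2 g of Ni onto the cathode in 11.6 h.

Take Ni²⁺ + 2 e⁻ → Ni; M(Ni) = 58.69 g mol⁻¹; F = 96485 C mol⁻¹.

n(Ni) = 52.2 / 58.69 = 0.8894 mol.
n(e⁻) = 2 × 0.8894 = 1.779 mol.
Q = n(e⁻)·F = 1.779 × 96485 = 171600 C.
I = Q/t = 171600 / 41760 s = 4.11 A.

4.11 A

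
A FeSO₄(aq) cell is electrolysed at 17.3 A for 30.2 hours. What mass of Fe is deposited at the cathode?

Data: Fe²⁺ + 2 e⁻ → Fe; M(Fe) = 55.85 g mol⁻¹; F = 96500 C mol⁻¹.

Q = I·t = 17.30 A × 108720 s = 1881000 C.
n(e⁻) = Q/F = 1881000 / 96500 = 19.49 mol.
Fe²⁺ + 2 e⁻ → Fe, so n(Fe) = n(e⁻)/2 = 9.745 mol.
m = n·M = 9.745 × 55.85 = 544 g.

544 g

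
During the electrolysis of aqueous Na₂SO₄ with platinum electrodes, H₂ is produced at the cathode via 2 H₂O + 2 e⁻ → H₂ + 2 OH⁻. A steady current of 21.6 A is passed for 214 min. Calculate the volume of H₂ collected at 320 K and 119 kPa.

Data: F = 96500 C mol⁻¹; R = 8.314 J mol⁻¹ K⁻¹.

32.1 L

Q = I·t = 21.60 A × 12840 s = 277300 C.
n(e⁻) = Q/F = 277300 / 96500 = 2.874 mol.
2 electrons are transferred per H₂ molecule, so n(H₂) = 2.874 / 2 = 1.437 mol.
V = nRT/P = (1.437 × 8.314 × 320) / (119 × 10³ Pa) = 0.0321 m³ = 32.1 L.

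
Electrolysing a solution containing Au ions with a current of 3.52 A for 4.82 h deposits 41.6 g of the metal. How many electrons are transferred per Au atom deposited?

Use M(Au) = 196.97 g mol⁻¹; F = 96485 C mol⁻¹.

Q = I·t = 3.520 A × 17352 s = 61080 C, so n(e⁻) = 61080/96485 = 0.6330 mol.
n(Au) deposited = 41.6 / 196.97 = 0.2112 mol.
Electrons per atom = n(e⁻)/n(Au) = 0.6330 / 0.2112 = 3.00 ≈ 3, so the ion is Au³⁺.

3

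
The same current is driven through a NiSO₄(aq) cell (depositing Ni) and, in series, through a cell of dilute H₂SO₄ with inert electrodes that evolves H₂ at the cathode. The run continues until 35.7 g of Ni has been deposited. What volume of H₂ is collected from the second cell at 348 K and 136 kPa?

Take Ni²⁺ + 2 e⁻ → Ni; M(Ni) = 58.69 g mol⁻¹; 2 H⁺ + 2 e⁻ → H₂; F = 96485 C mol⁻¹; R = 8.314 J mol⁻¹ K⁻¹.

12.9 L

n(Ni) = 35.7 / 58.69 = 0.6083 mol, so n(e⁻) = 2 × 0.6083 = 1.217 mol.
The cells are in series, so the same 1.217 mol of electrons passes through the second cell.
2 H⁺ + 2 e⁻ → H₂ — 2 mol e⁻ per mol H₂, so n(H₂) = 1.217/2 = 0.6083 mol.
V = nRT/P = (0.6083 × 8.314 × 348) / (136 × 10³) = 0.0129 m³ = 12.9 L.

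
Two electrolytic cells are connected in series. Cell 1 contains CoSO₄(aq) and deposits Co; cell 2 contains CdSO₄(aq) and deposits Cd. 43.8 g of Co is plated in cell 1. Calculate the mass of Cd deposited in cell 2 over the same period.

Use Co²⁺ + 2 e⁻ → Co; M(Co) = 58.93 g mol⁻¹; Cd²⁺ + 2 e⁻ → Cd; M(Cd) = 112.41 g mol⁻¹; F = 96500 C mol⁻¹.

n(Co) = 43.8 / 58.93 = 0.7433 mol.
Since Co²⁺ + 2 e⁻ → Co, n(e⁻) passed = 2 × 0.7433 = 1.487 mol.
Cells in series carry the same charge, so the same 1.487 mol of electrons passes through cell 2.
Cd²⁺ + 2 e⁻ → Cd, so n(Cd) = 1.487 / 2 = 0.7433 mol.
m(Cd) = 0.7433 × 112.41 = 83.5 g.

83.5 g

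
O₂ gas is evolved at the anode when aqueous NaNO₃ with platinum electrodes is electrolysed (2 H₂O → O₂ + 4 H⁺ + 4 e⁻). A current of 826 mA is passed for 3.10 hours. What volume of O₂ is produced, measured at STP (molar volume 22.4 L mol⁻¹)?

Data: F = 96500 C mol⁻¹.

Q = I·t = 0.8260 A × 11160 s = 9218 C.
n(e⁻) = Q/F = 9218 / 96500 = 0.09552 mol.
4 electrons are transferred per O₂ molecule, so n(O₂) = 0.09552 / 4 = 0.02388 mol.
V = n × V_m = 0.02388 × 22.4 = 0.535 L.

0.535 L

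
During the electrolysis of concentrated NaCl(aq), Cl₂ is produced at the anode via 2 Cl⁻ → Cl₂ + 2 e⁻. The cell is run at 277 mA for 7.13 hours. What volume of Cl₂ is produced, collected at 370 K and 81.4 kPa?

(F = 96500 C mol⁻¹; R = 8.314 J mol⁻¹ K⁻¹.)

Q = I·t = 0.2770 A × 25668 s = 7110 C.
n(e⁻) = Q/F = 7110 / 96500 = 0.07368 mol.
2 electrons are transferred per Cl₂ molecule, so n(Cl₂) = 0.07368 / 2 = 0.03684 mol.
V = nRT/P = (0.03684 × 8.314 × 370) / (81.4 × 10³ Pa) = 0.00139 m³ = 1.39 L.

1.39 L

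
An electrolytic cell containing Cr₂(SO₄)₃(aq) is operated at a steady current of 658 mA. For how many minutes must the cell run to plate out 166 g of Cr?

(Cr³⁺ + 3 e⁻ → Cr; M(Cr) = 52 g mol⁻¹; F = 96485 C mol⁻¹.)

23400 min

n(Cr) = m/M = 166 / 52 = 3.192 mol.
Each Cr atom requires 3 electrons, so n(e⁻) = 3 × 3.192 = 9.577 mol.
Q = n(e⁻)·F = 9.577 × 96485 = 924000 C.
t = Q/I = 924000 / 0.6580 A = 1404000 s = 23400 min.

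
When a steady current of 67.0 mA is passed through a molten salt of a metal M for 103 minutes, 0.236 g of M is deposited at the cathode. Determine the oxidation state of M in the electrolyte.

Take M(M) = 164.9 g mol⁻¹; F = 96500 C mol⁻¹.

Q = I·t = 0.06700 A × 6180.0 s = 414.1 C, so n(e⁻) = 414.1/96500 = 0.004291 mol.
n(M) deposited = 0.236 / 164.9 = 0.001431 mol.
Electrons per atom = n(e⁻)/n(M) = 0.004291 / 0.001431 = 3.00 ≈ 3, so the ion is M³⁺.

+3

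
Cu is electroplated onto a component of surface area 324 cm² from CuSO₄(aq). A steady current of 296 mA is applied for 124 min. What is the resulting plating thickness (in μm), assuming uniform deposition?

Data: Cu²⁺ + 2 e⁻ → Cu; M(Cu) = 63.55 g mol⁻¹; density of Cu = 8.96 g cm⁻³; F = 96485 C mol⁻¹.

Q = I·t = 0.2960 × 7440.0 = 2202 C; n(e⁻) = 0.02282 mol.
n(Cu) = n(e⁻)/2 = 0.01141 mol, so m = 0.01141 × 63.55 = 0.7253 g.
Volume = m/ρ = 0.7253 / 8.96 = 0.08094 cm³.
Thickness = V/A = 0.08094 / 324 = 2.50 × 10⁻⁴ cm = 2.50 μm.

2.50 μm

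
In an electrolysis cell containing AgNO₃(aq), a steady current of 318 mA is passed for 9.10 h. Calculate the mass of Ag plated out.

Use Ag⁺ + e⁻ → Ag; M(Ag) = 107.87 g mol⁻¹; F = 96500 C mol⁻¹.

Q = I·t = 0.3180 A × 32760 s = 10420 C.
n(e⁻) = Q/F = 10420 / 96500 = 0.1080 mol.
Ag⁺ + e⁻ → Ag, so n(Ag) = n(e⁻)/1 = 0.1080 mol.
m = n·M = 0.1080 × 107.87 = 11.6 g.

11.6 g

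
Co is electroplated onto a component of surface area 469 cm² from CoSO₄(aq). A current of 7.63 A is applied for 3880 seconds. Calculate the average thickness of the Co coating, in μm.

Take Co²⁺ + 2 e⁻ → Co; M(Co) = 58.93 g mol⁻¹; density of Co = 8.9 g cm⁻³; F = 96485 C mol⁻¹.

Q = I·t = 7.630 × 3880.0 = 29600 C; n(e⁻) = 0.3068 mol.
n(Co) = n(e⁻)/2 = 0.1534 mol, so m = 0.1534 × 58.93 = 9.041 g.
Volume = m/ρ = 9.041 / 8.9 = 1.016 cm³.
Thickness = V/A = 1.016 / 469 = 0.00217 cm = 21.7 μm.

21.7 μm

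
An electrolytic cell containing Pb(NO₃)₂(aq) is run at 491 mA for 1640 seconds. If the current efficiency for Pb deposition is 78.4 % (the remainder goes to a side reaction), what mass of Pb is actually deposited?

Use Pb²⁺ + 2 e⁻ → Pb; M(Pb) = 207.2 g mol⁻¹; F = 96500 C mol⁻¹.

0.678 g

Q = I·t = 0.4910 × 1640.0 = 805.2 C.
n(e⁻) = 805.2/96500 = 0.008344 mol; theoretically n(Pb) = 0.008344/2 = 0.004172 mol, m_theo = 0.8645 g.
At 78.4 % efficiency, m_actual = 0.784 × 0.8645 = 0.678 g.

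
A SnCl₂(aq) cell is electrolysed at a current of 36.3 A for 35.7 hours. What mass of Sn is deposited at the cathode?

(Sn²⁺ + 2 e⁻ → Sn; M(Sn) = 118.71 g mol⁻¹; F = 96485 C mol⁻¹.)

Q = I·t = 36.30 A × 128520 s = 4665000 C.
n(e⁻) = Q/F = 4665000 / 96485 = 48.35 mol.
Sn²⁺ + 2 e⁻ → Sn, so n(Sn) = n(e⁻)/2 = 24.18 mol.
m = n·M = 24.18 × 118.71 = 2870 g.

2870 g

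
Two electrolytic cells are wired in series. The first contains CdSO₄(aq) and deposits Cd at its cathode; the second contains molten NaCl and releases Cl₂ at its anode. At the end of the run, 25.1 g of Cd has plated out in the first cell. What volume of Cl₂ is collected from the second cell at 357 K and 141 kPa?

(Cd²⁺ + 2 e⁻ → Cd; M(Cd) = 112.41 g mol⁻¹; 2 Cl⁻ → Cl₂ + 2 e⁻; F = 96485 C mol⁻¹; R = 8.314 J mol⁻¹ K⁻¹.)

4.70 L

n(Cd) = 25.1 / 112.41 = 0.2233 mol, so n(e⁻) = 2 × 0.2233 = 0.4466 mol.
The cells are in series, so the same 0.4466 mol of electrons passes through the second cell.
2 Cl⁻ → Cl₂ + 2 e⁻ — 2 mol e⁻ per mol Cl₂, so n(Cl₂) = 0.4466/2 = 0.2233 mol.
V = nRT/P = (0.2233 × 8.314 × 357) / (141 × 10³) = 0.00470 m³ = 4.70 L.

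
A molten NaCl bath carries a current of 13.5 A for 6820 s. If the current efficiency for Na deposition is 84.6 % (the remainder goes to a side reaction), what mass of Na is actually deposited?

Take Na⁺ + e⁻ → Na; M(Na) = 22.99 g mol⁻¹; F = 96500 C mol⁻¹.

Q = I·t = 13.50 × 6820.0 = 92070 C.
n(e⁻) = 92070/96500 = 0.9541 mol; theoretically n(Na) = 0.9541/1 = 0.9541 mol, m_theo = 21.93 g.
At 84.6 % efficiency, m_actual = 0.846 × 21.93 = 18.6 g.

18.6 g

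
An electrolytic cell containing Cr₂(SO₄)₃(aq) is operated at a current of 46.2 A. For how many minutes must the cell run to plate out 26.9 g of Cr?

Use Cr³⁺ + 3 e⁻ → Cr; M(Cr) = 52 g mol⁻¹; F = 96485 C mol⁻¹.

54.0 min

n(Cr) = m/M = 26.9 / 52 = 0.5173 mol.
Each Cr atom requires 3 electrons, so n(e⁻) = 3 × 0.5173 = 1.552 mol.
Q = n(e⁻)·F = 1.552 × 96485 = 149700 C.
t = Q/I = 149700 / 46.20 A = 3241 s = 54.0 min.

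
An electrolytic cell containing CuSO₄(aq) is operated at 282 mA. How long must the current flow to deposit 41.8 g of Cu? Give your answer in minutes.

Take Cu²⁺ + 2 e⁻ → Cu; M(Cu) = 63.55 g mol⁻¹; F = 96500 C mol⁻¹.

n(Cu) = m/M = 41.8 / 63.55 = 0.6577 mol.
Each Cu atom requires 2 electrons, so n(e⁻) = 2 × 0.6577 = 1.315 mol.
Q = n(e⁻)·F = 1.315 × 96500 = 126900 C.
t = Q/I = 126900 / 0.2820 A = 450200 s = 7500 min.

7500 min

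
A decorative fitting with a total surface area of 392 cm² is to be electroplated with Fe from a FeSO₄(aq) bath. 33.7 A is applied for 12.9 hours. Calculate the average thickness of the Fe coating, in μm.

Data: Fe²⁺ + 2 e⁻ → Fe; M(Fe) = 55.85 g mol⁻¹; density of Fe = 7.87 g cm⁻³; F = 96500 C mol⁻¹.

1470 μm

Q = I·t = 33.70 × 46440 = 1565000 C; n(e⁻) = 16.22 mol.
n(Fe) = n(e⁻)/2 = 8.109 mol, so m = 8.109 × 55.85 = 452.9 g.
Volume = m/ρ = 452.9 / 7.87 = 57.55 cm³.
Thickness = V/A = 57.55 / 392 = 0.147 cm = 1470 μm.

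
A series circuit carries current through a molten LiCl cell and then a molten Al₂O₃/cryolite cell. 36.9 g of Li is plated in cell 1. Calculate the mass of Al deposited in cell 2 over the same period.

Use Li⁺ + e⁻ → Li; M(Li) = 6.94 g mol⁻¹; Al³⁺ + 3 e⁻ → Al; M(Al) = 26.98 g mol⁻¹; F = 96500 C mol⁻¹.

n(Li) = 36.9 / 6.94 = 5.317 mol.
Since Li⁺ + e⁻ → Li, n(e⁻) passed = 1 × 5.317 = 5.317 mol.
Cells in series carry the same charge, so the same 5.317 mol of electrons passes through cell 2.
Al³⁺ + 3 e⁻ → Al, so n(Al) = 5.317 / 3 = 1.772 mol.
m(Al) = 1.772 × 26.98 = 47.8 g.

47.8 g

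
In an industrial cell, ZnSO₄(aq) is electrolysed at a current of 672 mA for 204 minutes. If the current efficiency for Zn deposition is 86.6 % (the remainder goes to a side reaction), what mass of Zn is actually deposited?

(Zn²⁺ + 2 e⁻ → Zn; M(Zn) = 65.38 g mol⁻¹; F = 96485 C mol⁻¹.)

2.41 g

Q = I·t = 0.6720 × 12240 = 8225 C.
n(e⁻) = 8225/96485 = 0.08525 mol; theoretically n(Zn) = 0.08525/2 = 0.04262 mol, m_theo = 2.787 g.
At 86.6 % efficiency, m_actual = 0.866 × 2.787 = 2.41 g.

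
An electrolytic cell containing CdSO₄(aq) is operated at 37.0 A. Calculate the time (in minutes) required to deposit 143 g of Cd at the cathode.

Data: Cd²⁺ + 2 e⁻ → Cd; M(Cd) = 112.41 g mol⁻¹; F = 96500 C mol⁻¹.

n(Cd) = m/M = 143 / 112.41 = 1.272 mol.
Each Cd atom requires 2 electrons, so n(e⁻) = 2 × 1.272 = 2.544 mol.
Q = n(e⁻)·F = 2.544 × 96500 = 245500 C.
t = Q/I = 245500 / 37.00 A = 6636 s = 111 min.

111 min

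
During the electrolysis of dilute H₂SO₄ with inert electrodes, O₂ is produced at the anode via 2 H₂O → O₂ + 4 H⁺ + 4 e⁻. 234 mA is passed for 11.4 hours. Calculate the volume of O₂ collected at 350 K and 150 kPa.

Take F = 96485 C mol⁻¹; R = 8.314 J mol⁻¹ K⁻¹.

0.483 L

Q = I·t = 0.2340 A × 41040 s = 9603 C.
n(e⁻) = Q/F = 9603 / 96485 = 0.09953 mol.
4 electrons are transferred per O₂ molecule, so n(O₂) = 0.09953 / 4 = 0.02488 mol.
V = nRT/P = (0.02488 × 8.314 × 350) / (150 × 10³ Pa) = 4.83 × 10⁻⁴ m³ = 0.483 L.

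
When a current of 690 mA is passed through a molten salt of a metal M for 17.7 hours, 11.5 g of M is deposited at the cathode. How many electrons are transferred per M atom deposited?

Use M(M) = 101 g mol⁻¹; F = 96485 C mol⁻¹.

Q = I·t = 0.6900 A × 63720 s = 43970 C, so n(e⁻) = 43970/96485 = 0.4557 mol.
n(M) deposited = 11.5 / 101 = 0.1139 mol.
Electrons per atom = n(e⁻)/n(M) = 0.4557 / 0.1139 = 4.00 ≈ 4, so the ion is M⁴⁺.

4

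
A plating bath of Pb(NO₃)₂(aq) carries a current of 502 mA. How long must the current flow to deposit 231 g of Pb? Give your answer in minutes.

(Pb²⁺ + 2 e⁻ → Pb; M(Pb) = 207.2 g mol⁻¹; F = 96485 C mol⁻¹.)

n(Pb) = m/M = 231 / 207.2 = 1.115 mol.
Each Pb atom requires 2 electrons, so n(e⁻) = 2 × 1.115 = 2.230 mol.
Q = n(e⁻)·F = 2.230 × 96485 = 215100 C.
t = Q/I = 215100 / 0.5020 A = 428600 s = 7140 min.

7140 min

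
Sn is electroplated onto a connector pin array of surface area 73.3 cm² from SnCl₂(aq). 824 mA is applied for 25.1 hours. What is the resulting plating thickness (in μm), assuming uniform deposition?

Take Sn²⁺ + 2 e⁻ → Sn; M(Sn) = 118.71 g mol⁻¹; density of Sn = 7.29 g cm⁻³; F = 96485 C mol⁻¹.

Q = I·t = 0.8240 × 90360 = 74460 C; n(e⁻) = 0.7717 mol.
n(Sn) = n(e⁻)/2 = 0.3858 mol, so m = 0.3858 × 118.71 = 45.80 g.
Volume = m/ρ = 45.80 / 7.29 = 6.283 cm³.
Thickness = V/A = 6.283 / 73.3 = 0.0857 cm = 857 μm.

857 μm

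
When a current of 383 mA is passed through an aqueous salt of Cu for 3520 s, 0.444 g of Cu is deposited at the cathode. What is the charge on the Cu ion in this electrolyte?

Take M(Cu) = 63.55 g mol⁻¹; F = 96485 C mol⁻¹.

+2

Q = I·t = 0.3830 A × 3520.0 s = 1348 C, so n(e⁻) = 1348/96485 = 0.01397 mol.
n(Cu) deposited = 0.444 / 63.55 = 0.006987 mol.
Electrons per atom = n(e⁻)/n(Cu) = 0.01397 / 0.006987 = 2.00 ≈ 2, so the ion is Cu²⁺.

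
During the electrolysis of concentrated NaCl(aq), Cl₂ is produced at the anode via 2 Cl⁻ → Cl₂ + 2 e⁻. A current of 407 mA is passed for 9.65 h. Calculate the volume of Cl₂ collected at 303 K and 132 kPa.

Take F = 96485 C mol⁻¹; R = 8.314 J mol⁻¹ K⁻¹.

Q = I·t = 0.4070 A × 34740 s = 14140 C.
n(e⁻) = Q/F = 14140 / 96485 = 0.1465 mol.
2 electrons are transferred per Cl₂ molecule, so n(Cl₂) = 0.1465 / 2 = 0.07327 mol.
V = nRT/P = (0.07327 × 8.314 × 303) / (132 × 10³ Pa) = 0.00140 m³ = 1.40 L.

1.40 L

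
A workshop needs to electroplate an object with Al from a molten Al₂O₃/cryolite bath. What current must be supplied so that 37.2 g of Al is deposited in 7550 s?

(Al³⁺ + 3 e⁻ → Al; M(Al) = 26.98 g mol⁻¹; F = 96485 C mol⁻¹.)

n(Al) = 37.2 / 26.98 = 1.379 mol.
n(e⁻) = 3 × 1.379 = 4.136 mol.
Q = n(e⁻)·F = 4.136 × 96485 = 399100 C.
I = Q/t = 399100 / 7550.0 s = 52.9 A.

52.9 A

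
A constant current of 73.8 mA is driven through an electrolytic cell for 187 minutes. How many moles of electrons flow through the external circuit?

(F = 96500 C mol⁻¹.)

Q = I·t = 0.07380 A × 11220 s = 828.0 C.
n(e⁻) = Q/F = 828.0 / 96500 = 0.00858 mol.

0.00858 mol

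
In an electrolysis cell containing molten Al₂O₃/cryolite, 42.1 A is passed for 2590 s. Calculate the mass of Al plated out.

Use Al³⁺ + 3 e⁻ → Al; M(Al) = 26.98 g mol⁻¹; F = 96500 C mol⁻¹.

10.2 g

Q = I·t = 42.10 A × 2590.0 s = 109000 C.
n(e⁻) = Q/F = 109000 / 96500 = 1.130 mol.
Al³⁺ + 3 e⁻ → Al, so n(Al) = n(e⁻)/3 = 0.3766 mol.
m = n·M = 0.3766 × 26.98 = 10.2 g.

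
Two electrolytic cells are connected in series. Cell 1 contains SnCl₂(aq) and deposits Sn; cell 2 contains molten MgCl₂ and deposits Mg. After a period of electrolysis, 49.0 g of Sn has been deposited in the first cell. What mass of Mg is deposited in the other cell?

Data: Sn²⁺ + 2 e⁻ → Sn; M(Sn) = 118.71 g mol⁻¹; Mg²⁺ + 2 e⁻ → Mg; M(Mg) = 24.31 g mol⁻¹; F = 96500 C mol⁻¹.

n(Sn) = 49.0 / 118.71 = 0.4128 mol.
Since Sn²⁺ + 2 e⁻ → Sn, n(e⁻) passed = 2 × 0.4128 = 0.8255 mol.
Cells in series carry the same charge, so the same 0.8255 mol of electrons passes through cell 2.
Mg²⁺ + 2 e⁻ → Mg, so n(Mg) = 0.8255 / 2 = 0.4128 mol.
m(Mg) = 0.4128 × 24.31 = 10.0 g.

10.0 g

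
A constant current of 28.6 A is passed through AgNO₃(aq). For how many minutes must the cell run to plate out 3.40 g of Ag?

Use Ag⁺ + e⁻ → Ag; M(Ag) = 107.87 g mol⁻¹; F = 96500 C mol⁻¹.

1.77 min

n(Ag) = m/M = 3.40 / 107.87 = 0.03152 mol.
Each Ag atom requires 1 electron, so n(e⁻) = 1 × 0.03152 = 0.03152 mol.
Q = n(e⁻)·F = 0.03152 × 96500 = 3042 C.
t = Q/I = 3042 / 28.60 A = 106.4 s = 1.77 min.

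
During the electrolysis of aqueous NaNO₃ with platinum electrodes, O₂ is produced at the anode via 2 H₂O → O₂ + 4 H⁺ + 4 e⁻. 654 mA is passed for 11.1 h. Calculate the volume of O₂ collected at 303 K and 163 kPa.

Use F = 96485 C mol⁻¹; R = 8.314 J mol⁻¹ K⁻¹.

1.05 L

Q = I·t = 0.6540 A × 39960 s = 26130 C.
n(e⁻) = Q/F = 26130 / 96485 = 0.2709 mol.
4 electrons are transferred per O₂ molecule, so n(O₂) = 0.2709 / 4 = 0.06771 mol.
V = nRT/P = (0.06771 × 8.314 × 303) / (163 × 10³ Pa) = 0.00105 m³ = 1.05 L.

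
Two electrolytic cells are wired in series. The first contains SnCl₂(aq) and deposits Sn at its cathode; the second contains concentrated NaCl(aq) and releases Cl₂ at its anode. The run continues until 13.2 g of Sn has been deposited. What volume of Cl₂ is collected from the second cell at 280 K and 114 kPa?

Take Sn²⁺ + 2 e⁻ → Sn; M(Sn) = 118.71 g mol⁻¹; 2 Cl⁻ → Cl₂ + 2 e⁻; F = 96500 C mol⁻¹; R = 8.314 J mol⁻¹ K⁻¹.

n(Sn) = 13.2 / 118.71 = 0.1112 mol, so n(e⁻) = 2 × 0.1112 = 0.2224 mol.
The cells are in series, so the same 0.2224 mol of electrons passes through the second cell.
2 Cl⁻ → Cl₂ + 2 e⁻ — 2 mol e⁻ per mol Cl₂, so n(Cl₂) = 0.2224/2 = 0.1112 mol.
V = nRT/P = (0.1112 × 8.314 × 280) / (114 × 10³) = 0.00227 m³ = 2.27 L.

2.27 L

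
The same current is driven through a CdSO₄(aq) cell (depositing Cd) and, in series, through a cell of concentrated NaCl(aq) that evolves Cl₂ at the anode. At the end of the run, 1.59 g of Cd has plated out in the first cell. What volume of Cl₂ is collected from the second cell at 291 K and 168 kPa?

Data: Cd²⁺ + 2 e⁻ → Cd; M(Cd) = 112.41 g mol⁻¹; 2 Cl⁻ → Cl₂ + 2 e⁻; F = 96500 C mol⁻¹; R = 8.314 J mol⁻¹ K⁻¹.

0.204 L

n(Cd) = 1.59 / 112.41 = 0.01414 mol, so n(e⁻) = 2 × 0.01414 = 0.02829 mol.
The cells are in series, so the same 0.02829 mol of electrons passes through the second cell.
2 Cl⁻ → Cl₂ + 2 e⁻ — 2 mol e⁻ per mol Cl₂, so n(Cl₂) = 0.02829/2 = 0.01414 mol.
V = nRT/P = (0.01414 × 8.314 × 291) / (168 × 10³) = 2.04 × 10⁻⁴ m³ = 0.204 L.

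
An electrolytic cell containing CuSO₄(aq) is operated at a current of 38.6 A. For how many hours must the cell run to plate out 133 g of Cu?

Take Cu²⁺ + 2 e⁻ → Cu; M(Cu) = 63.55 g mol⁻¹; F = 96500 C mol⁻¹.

2.91 h

n(Cu) = m/M = 133 / 63.55 = 2.093 mol.
Each Cu atom requires 2 electrons, so n(e⁻) = 2 × 2.093 = 4.186 mol.
Q = n(e⁻)·F = 4.186 × 96500 = 403900 C.
t = Q/I = 403900 / 38.60 A = 10460 s = 2.91 h.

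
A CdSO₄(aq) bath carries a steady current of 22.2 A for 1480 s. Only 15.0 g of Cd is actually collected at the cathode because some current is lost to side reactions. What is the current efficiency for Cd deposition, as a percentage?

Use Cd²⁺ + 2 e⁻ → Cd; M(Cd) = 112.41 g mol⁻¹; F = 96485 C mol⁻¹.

Q = I·t = 22.20 × 1480.0 = 32860 C; n(e⁻) = 32860/96485 = 0.3405 mol.
Theoretical n(Cd) = n(e⁻)/2 = 0.1703 mol, i.e. m_theo = 0.1703 × 112.41 = 19.14 g.
Efficiency = m_actual / m_theo = 15.0 / 19.14 = 78.4 %.

78.4 %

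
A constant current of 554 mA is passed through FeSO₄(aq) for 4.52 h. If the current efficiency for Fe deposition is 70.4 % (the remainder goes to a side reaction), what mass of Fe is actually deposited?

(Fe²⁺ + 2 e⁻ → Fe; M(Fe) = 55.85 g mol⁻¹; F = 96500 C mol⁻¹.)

Q = I·t = 0.5540 × 16272 = 9015 C.
n(e⁻) = 9015/96500 = 0.09342 mol; theoretically n(Fe) = 0.09342/2 = 0.04671 mol, m_theo = 2.609 g.
At 70.4 % efficiency, m_actual = 0.704 × 2.609 = 1.84 g.

1.84 g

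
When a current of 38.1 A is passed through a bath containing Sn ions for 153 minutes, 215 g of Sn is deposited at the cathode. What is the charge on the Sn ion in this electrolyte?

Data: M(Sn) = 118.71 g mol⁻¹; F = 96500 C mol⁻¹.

+2

Q = I·t = 38.10 A × 9180.0 s = 349800 C, so n(e⁻) = 349800/96500 = 3.624 mol.
n(Sn) deposited = 215 / 118.71 = 1.811 mol.
Electrons per atom = n(e⁻)/n(Sn) = 3.624 / 1.811 = 2.00 ≈ 2, so the ion is Sn²⁺.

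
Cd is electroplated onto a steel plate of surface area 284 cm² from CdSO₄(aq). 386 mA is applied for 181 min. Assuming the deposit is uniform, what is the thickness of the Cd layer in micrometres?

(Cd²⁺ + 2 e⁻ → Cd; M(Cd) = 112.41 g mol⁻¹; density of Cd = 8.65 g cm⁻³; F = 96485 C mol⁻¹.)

9.94 μm

Q = I·t = 0.3860 × 10860 = 4192 C; n(e⁻) = 0.04345 mol.
n(Cd) = n(e⁻)/2 = 0.02172 mol, so m = 0.02172 × 112.41 = 2.442 g.
Volume = m/ρ = 2.442 / 8.65 = 0.2823 cm³.
Thickness = V/A = 0.2823 / 284 = 9.94 × 10⁻⁴ cm = 9.94 μm.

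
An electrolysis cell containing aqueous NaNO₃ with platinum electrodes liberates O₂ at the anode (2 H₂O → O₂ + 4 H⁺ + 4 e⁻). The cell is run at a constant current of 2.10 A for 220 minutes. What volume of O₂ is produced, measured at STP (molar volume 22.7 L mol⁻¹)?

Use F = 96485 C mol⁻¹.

Q = I·t = 2.100 A × 13200 s = 27720 C.
n(e⁻) = Q/F = 27720 / 96485 = 0.2873 mol.
4 electrons are transferred per O₂ molecule, so n(O₂) = 0.2873 / 4 = 0.07182 mol.
V = n × V_m = 0.07182 × 22.7 = 1.63 L.

1.63 L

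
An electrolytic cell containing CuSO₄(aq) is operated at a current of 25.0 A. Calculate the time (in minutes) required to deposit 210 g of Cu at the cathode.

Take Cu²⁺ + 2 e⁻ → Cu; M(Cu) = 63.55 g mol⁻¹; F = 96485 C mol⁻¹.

425 min

n(Cu) = m/M = 210 / 63.55 = 3.304 mol.
Each Cu atom requires 2 electrons, so n(e⁻) = 2 × 3.304 = 6.609 mol.
Q = n(e⁻)·F = 6.609 × 96485 = 637700 C.
t = Q/I = 637700 / 25.00 A = 25510 s = 425 min.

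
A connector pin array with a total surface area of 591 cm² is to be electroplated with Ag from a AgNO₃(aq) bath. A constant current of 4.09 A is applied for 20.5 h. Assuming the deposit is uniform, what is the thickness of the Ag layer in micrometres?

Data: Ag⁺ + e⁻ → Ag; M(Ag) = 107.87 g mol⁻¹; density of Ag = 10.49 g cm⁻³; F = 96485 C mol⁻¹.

544 μm

Q = I·t = 4.090 × 73800 = 301800 C; n(e⁻) = 3.128 mol.
n(Ag) = n(e⁻)/1 = 3.128 mol, so m = 3.128 × 107.87 = 337.5 g.
Volume = m/ρ = 337.5 / 10.49 = 32.17 cm³.
Thickness = V/A = 32.17 / 591 = 0.0544 cm = 544 μm.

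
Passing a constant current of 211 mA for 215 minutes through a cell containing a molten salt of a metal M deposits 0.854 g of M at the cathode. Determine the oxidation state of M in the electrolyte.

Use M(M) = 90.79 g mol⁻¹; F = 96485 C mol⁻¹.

+3

Q = I·t = 0.2110 A × 12900 s = 2722 C, so n(e⁻) = 2722/96485 = 0.02821 mol.
n(M) deposited = 0.854 / 90.79 = 0.009406 mol.
Electrons per atom = n(e⁻)/n(M) = 0.02821 / 0.009406 = 3.00 ≈ 3, so the ion is M³⁺.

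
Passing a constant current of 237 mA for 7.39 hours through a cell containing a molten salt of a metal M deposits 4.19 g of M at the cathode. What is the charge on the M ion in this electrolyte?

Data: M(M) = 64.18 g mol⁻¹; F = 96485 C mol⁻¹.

+1

Q = I·t = 0.2370 A × 26604 s = 6305 C, so n(e⁻) = 6305/96485 = 0.06535 mol.
n(M) deposited = 4.19 / 64.18 = 0.06529 mol.
Electrons per atom = n(e⁻)/n(M) = 0.06535 / 0.06529 = 1.00 ≈ 1, so the ion is M⁺.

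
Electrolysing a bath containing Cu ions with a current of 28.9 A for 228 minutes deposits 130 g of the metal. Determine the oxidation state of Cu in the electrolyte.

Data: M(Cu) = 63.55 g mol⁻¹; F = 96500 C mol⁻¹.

+2

Q = I·t = 28.90 A × 13680 s = 395400 C, so n(e⁻) = 395400/96500 = 4.097 mol.
n(Cu) deposited = 130 / 63.55 = 2.046 mol.
Electrons per atom = n(e⁻)/n(Cu) = 4.097 / 2.046 = 2.00 ≈ 2, so the ion is Cu²⁺.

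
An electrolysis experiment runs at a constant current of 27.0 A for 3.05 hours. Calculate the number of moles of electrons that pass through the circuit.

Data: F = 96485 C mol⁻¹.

3.07 mol

Q = I·t = 27.00 A × 10980 s = 296500 C.
n(e⁻) = Q/F = 296500 / 96485 = 3.07 mol.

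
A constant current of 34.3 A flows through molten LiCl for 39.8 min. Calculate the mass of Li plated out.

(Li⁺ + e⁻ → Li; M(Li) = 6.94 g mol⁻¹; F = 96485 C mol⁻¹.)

5.89 g

Q = I·t = 34.30 A × 2388.0 s = 81910 C.
n(e⁻) = Q/F = 81910 / 96485 = 0.8489 mol.
Li⁺ + e⁻ → Li, so n(Li) = n(e⁻)/1 = 0.8489 mol.
m = n·M = 0.8489 × 6.94 = 5.89 g.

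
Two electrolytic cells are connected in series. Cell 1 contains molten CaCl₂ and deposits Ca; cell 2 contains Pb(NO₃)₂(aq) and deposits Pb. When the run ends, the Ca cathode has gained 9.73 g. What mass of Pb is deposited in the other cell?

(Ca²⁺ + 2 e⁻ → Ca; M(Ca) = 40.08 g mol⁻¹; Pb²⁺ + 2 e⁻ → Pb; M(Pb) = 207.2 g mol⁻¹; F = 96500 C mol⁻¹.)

n(Ca) = 9.73 / 40.08 = 0.2428 mol.
Since Ca²⁺ + 2 e⁻ → Ca, n(e⁻) passed = 2 × 0.2428 = 0.4855 mol.
Cells in series carry the same charge, so the same 0.4855 mol of electrons passes through cell 2.
Pb²⁺ + 2 e⁻ → Pb, so n(Pb) = 0.4855 / 2 = 0.2428 mol.
m(Pb) = 0.2428 × 207.2 = 50.3 g.

50.3 g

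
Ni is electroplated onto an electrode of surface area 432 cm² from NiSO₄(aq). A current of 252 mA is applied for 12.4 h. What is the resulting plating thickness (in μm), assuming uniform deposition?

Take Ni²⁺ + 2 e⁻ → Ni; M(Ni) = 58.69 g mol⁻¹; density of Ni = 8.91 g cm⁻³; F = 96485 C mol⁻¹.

Q = I·t = 0.2520 × 44640 = 11250 C; n(e⁻) = 0.1166 mol.
n(Ni) = n(e⁻)/2 = 0.05830 mol, so m = 0.05830 × 58.69 = 3.421 g.
Volume = m/ρ = 3.421 / 8.91 = 0.3840 cm³.
Thickness = V/A = 0.3840 / 432 = 8.89 × 10⁻⁴ cm = 8.89 μm.

8.89 μm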